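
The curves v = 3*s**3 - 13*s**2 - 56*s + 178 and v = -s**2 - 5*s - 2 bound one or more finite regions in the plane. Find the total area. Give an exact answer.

3901/4

Set the curves equal: 3*s**3 - 13*s**2 - 56*s + 178 = -s**2 - 5*s - 2, so 3*s**3 - 12*s**2 - 51*s + 180 = 0, which factors as 3*(s - 5)*(s - 3)*(s + 4) = 0. The curves meet at s = -4, 3, 5.
On [-4, 3], v = 3*s**3 - 13*s**2 - 56*s + 178 is on top; that piece has area ∫[-4,3] (3*s**3 - 12*s**2 - 51*s + 180) ds = 3773/4.
On [3, 5], v = -s**2 - 5*s - 2 is on top; that piece has area ∫[3,5] (-(3*s**3 - 12*s**2 - 51*s + 180)) ds = 32.
Total enclosed area = 3773/4 + 32 = 3901/4.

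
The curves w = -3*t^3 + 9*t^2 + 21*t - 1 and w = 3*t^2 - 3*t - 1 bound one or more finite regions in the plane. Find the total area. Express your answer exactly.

Set the curves equal: -3*t^3 + 9*t^2 + 21*t - 1 = 3*t^2 - 3*t - 1, so -3*t^3 + 6*t^2 + 24*t = 0, which factors as -3*t*(t - 4)*(t + 2) = 0. The curves meet at t = -2, 0, 4.
On [-2, 0], w = 3*t^2 - 3*t - 1 is on top; that piece has area ∫[-2,0] (-(-3*t^3 + 6*t^2 + 24*t)) dt = 20.
On [0, 4], w = -3*t^3 + 9*t^2 + 21*t - 1 is on top; that piece has area ∫[0,4] (-3*t^3 + 6*t^2 + 24*t) dt = 128.
Total enclosed area = 20 + 128 = 148.

148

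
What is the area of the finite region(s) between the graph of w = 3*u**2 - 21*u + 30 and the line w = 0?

The curve meets the u-axis where 3*u**2 - 21*u + 30 = 0, i.e. 3*(u - 5)*(u - 2) = 0, at u = 2, 5.
On [2, 5] the curve lies below the axis; ∫[2,5] (3*u**2 - 21*u + 30) du = -27/2, giving area 27/2.

27/2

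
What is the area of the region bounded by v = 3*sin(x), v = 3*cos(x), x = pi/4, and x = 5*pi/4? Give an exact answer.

On [pi/4, 5*pi/4], (3*sin(x)) - (3*cos(x)) = 3*sin(x) - 3*cos(x) is ≥ 0 throughout, so the area is a single integral of |3*sin(x) - 3*cos(x)|.
∫[pi/4,5*pi/4] (3*sin(x) - 3*cos(x)) dx = 6*sqrt(2).

6*sqrt(2)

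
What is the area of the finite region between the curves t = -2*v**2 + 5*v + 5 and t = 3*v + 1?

9

Both boundary curves give t as a function of v, so integrate with respect to v. Setting them equal: -2*v**2 + 2*v + 4 = 0, i.e. -2*(v - 2)*(v + 1) = 0, so they meet at v = -1, 2.
For v in [-1, 2], t = -2*v**2 + 5*v + 5 is on the right; area = ∫[-1,2] (-2*v**2 + 2*v + 4) dv = 9.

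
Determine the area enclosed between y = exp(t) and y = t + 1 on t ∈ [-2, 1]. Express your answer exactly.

On [-2, 1], (exp(t)) - (t + 1) = -t + exp(t) - 1 is ≥ 0 throughout, so the area is a single integral of |-t + exp(t) - 1|.
∫[-2,1] (-t + exp(t) - 1) dt = -3/2 - exp(-2) + exp(1).

-3/2 - exp(-2) + exp(1)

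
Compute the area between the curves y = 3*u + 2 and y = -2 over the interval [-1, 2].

33/2

On [-1, 2], (3*u + 2) - (-2) = 3*u + 4 is ≥ 0 throughout, so the area is a single integral of |3*u + 4|.
∫[-1,2] (3*u + 4) du = 33/2.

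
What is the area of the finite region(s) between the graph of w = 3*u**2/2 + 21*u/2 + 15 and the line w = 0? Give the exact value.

The curve meets the u-axis where 3*u**2/2 + 21*u/2 + 15 = 0, i.e. 3*(u + 2)*(u + 5)/2 = 0, at u = -5, -2.
On [-5, -2] the curve lies below the axis; ∫[-5,-2] (3*u**2/2 + 21*u/2 + 15) du = -27/4, giving area 27/4.

27/4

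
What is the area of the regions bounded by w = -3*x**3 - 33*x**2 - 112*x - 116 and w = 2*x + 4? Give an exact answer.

Set the curves equal: -3*x**3 - 33*x**2 - 112*x - 116 = 2*x + 4, so -3*x**3 - 33*x**2 - 114*x - 120 = 0, which factors as -3*(x + 2)*(x + 4)*(x + 5) = 0. The curves meet at x = -5, -4, -2.
On [-5, -4], w = 2*x + 4 is on top; that piece has area ∫[-5,-4] (-(-3*x**3 - 33*x**2 - 114*x - 120)) dx = 5/4.
On [-4, -2], w = -3*x**3 - 33*x**2 - 112*x - 116 is on top; that piece has area ∫[-4,-2] (-3*x**3 - 33*x**2 - 114*x - 120) dx = 8.
Total enclosed area = 5/4 + 8 = 37/4.

37/4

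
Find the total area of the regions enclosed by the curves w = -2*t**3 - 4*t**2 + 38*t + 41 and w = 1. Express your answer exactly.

2521/6

Set the curves equal: -2*t**3 - 4*t**2 + 38*t + 41 = 1, so -2*t**3 - 4*t**2 + 38*t + 40 = 0, which factors as -2*(t - 4)*(t + 1)*(t + 5) = 0. The curves meet at t = -5, -1, 4.
On [-5, -1], w = 1 is on top; that piece has area ∫[-5,-1] (-(-2*t**3 - 4*t**2 + 38*t + 40)) dt = 448/3.
On [-1, 4], w = -2*t**3 - 4*t**2 + 38*t + 41 is on top; that piece has area ∫[-1,4] (-2*t**3 - 4*t**2 + 38*t + 40) dt = 1625/6.
Total enclosed area = 448/3 + 1625/6 = 2521/6.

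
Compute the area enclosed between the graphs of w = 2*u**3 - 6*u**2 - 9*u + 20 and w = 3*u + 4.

Set the curves equal: 2*u**3 - 6*u**2 - 9*u + 20 = 3*u + 4, so 2*u**3 - 6*u**2 - 12*u + 16 = 0, which factors as 2*(u - 4)*(u - 1)*(u + 2) = 0. The curves meet at u = -2, 1, 4.
On [-2, 1], w = 2*u**3 - 6*u**2 - 9*u + 20 is on top; that piece has area ∫[-2,1] (2*u**3 - 6*u**2 - 12*u + 16) du = 81/2.
On [1, 4], w = 3*u + 4 is on top; that piece has area ∫[1,4] (-(2*u**3 - 6*u**2 - 12*u + 16)) du = 81/2.
Total enclosed area = 81/2 + 81/2 = 81.

81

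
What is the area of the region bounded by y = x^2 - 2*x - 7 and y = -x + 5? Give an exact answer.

Set the curves equal: x^2 - 2*x - 7 = -x + 5, so x^2 - x - 12 = 0, which factors as (x - 4)*(x + 3) = 0. The curves meet at x = -3, 4.
On [-3, 4], y = -x + 5 is on top; that piece has area ∫[-3,4] (-(x^2 - x - 12)) dx = 343/6.

343/6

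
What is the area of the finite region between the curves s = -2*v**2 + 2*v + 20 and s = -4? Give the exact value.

Both boundary curves give s as a function of v, so integrate with respect to v. Setting them equal: -2*v**2 + 2*v + 24 = 0, i.e. -2*(v - 4)*(v + 3) = 0, so they meet at v = -3, 4.
For v in [-3, 4], s = -2*v**2 + 2*v + 20 is on the right; area = ∫[-3,4] (-2*v**2 + 2*v + 24) dv = 343/3.

343/3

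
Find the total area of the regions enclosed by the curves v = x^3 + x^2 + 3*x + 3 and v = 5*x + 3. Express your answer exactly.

37/12

Set the curves equal: x^3 + x^2 + 3*x + 3 = 5*x + 3, so x^3 + x^2 - 2*x = 0, which factors as x*(x - 1)*(x + 2) = 0. The curves meet at x = -2, 0, 1.
On [-2, 0], v = x^3 + x^2 + 3*x + 3 is on top; that piece has area ∫[-2,0] (x^3 + x^2 - 2*x) dx = 8/3.
On [0, 1], v = 5*x + 3 is on top; that piece has area ∫[0,1] (-(x^3 + x^2 - 2*x)) dx = 5/12.
Total enclosed area = 8/3 + 5/12 = 37/12.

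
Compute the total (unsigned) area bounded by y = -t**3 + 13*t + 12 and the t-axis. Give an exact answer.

407/4

The curve meets the t-axis where -t**3 + 13*t + 12 = 0, i.e. -(t - 4)*(t + 1)*(t + 3) = 0, at t = -3, -1, 4.
On [-3, -1] the curve lies below the axis; ∫[-3,-1] (-t**3 + 13*t + 12) dt = -8, giving area 8.
On [-1, 4] the curve lies above the axis; ∫[-1,4] (-t**3 + 13*t + 12) dt = 375/4, giving area 375/4.
Total area = 8 + 375/4 = 407/4.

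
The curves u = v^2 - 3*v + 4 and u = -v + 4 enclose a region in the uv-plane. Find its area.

4/3

Both boundary curves give u as a function of v, so integrate with respect to v. Setting them equal: v^2 - 2*v = 0, i.e. v*(v - 2) = 0, so they meet at v = 0, 2.
For v in [0, 2], u = v^2 - 3*v + 4 is on the left; area = ∫[0,2] (-(v^2 - 2*v)) dv = 4/3.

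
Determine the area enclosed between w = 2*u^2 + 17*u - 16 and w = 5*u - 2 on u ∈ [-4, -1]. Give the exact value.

On [-4, -1], (2*u^2 + 17*u - 16) - (5*u - 2) = 2*u^2 + 12*u - 14 is ≤ 0 throughout, so the area is a single integral of |2*u^2 + 12*u - 14|.
∫[-4,-1] (2*u^2 + 12*u - 14) du = -90; the area of that piece is 90.

90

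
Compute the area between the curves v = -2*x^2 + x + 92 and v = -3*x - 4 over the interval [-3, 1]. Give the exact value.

On [-3, 1], (-2*x^2 + x + 92) - (-3*x - 4) = -2*x^2 + 4*x + 96 is ≥ 0 throughout, so the area is a single integral of |-2*x^2 + 4*x + 96|.
∫[-3,1] (-2*x^2 + 4*x + 96) dx = 1048/3.

1048/3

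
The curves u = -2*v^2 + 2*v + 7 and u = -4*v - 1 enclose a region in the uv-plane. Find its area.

Both boundary curves give u as a function of v, so integrate with respect to v. Setting them equal: -2*v^2 + 6*v + 8 = 0, i.e. -2*(v - 4)*(v + 1) = 0, so they meet at v = -1, 4.
For v in [-1, 4], u = -2*v^2 + 2*v + 7 is on the right; area = ∫[-1,4] (-2*v^2 + 6*v + 8) dv = 125/3.

125/3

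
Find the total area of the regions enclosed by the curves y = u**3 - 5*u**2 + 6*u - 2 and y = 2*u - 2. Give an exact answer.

Set the curves equal: u**3 - 5*u**2 + 6*u - 2 = 2*u - 2, so u**3 - 5*u**2 + 4*u = 0, which factors as u*(u - 4)*(u - 1) = 0. The curves meet at u = 0, 1, 4.
On [0, 1], y = u**3 - 5*u**2 + 6*u - 2 is on top; that piece has area ∫[0,1] (u**3 - 5*u**2 + 4*u) du = 7/12.
On [1, 4], y = 2*u - 2 is on top; that piece has area ∫[1,4] (-(u**3 - 5*u**2 + 4*u)) du = 45/4.
Total enclosed area = 7/12 + 45/4 = 71/6.

71/6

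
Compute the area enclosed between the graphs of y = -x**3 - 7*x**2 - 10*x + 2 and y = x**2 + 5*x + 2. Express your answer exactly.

Set the curves equal: -x**3 - 7*x**2 - 10*x + 2 = x**2 + 5*x + 2, so -x**3 - 8*x**2 - 15*x = 0, which factors as -x*(x + 3)*(x + 5) = 0. The curves meet at x = -5, -3, 0.
On [-5, -3], y = x**2 + 5*x + 2 is on top; that piece has area ∫[-5,-3] (-(-x**3 - 8*x**2 - 15*x)) dx = 16/3.
On [-3, 0], y = -x**3 - 7*x**2 - 10*x + 2 is on top; that piece has area ∫[-3,0] (-x**3 - 8*x**2 - 15*x) dx = 63/4.
Total enclosed area = 16/3 + 63/4 = 253/12.

253/12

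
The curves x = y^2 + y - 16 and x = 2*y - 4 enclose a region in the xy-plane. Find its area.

Both boundary curves give x as a function of y, so integrate with respect to y. Setting them equal: y^2 - y - 12 = 0, i.e. (y - 4)*(y + 3) = 0, so they meet at y = -3, 4.
For y in [-3, 4], x = y^2 + y - 16 is on the left; area = ∫[-3,4] (-(y^2 - y - 12)) dy = 343/6.

343/6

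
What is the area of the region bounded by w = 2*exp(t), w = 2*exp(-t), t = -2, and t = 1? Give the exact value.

The difference (2*exp(t)) - (2*exp(-t)) = 2*exp(t) - 2*exp(-t) changes sign at t = 0 inside [-2, 1], so split the integral there.
∫[-2,0] (2*exp(t) - 2*exp(-t)) dt = -2*exp(2) - 2*exp(-2) + 4; the area of that piece is -4 + 2*exp(-2) + 2*exp(2).
∫[0,1] (2*exp(t) - 2*exp(-t)) dt = -4 + 2*exp(-1) + 2*exp(1).
Total area = (-4 + 2*exp(-2) + 2*exp(2)) + (-4 + 2*exp(-1) + 2*exp(1)) = -8 + 2*exp(-2) + 2*exp(-1) + 2*exp(1) + 2*exp(2).

-8 + 2*exp(-2) + 2*exp(-1) + 2*exp(1) + 2*exp(2)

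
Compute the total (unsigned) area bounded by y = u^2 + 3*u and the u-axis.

The curve meets the u-axis where u^2 + 3*u = 0, i.e. u*(u + 3) = 0, at u = -3, 0.
On [-3, 0] the curve lies below the axis; ∫[-3,0] (u^2 + 3*u) du = -9/2, giving area 9/2.

9/2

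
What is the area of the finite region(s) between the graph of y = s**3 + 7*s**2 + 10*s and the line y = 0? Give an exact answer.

The curve meets the s-axis where s**3 + 7*s**2 + 10*s = 0, i.e. s*(s + 2)*(s + 5) = 0, at s = -5, -2, 0.
On [-5, -2] the curve lies above the axis; ∫[-5,-2] (s**3 + 7*s**2 + 10*s) ds = 63/4, giving area 63/4.
On [-2, 0] the curve lies below the axis; ∫[-2,0] (s**3 + 7*s**2 + 10*s) ds = -16/3, giving area 16/3.
Total area = 63/4 + 16/3 = 253/12.

253/12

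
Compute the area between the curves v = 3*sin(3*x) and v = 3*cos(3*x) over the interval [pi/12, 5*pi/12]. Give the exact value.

2*sqrt(2)

On [pi/12, 5*pi/12], (3*sin(3*x)) - (3*cos(3*x)) = 3*sin(3*x) - 3*cos(3*x) is ≥ 0 throughout, so the area is a single integral of |3*sin(3*x) - 3*cos(3*x)|.
∫[pi/12,5*pi/12] (3*sin(3*x) - 3*cos(3*x)) dx = 2*sqrt(2).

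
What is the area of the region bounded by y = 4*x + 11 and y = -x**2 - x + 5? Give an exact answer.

Set the curves equal: 4*x + 11 = -x**2 - x + 5, so x**2 + 5*x + 6 = 0, which factors as (x + 2)*(x + 3) = 0. The curves meet at x = -3, -2.
On [-3, -2], y = -x**2 - x + 5 is on top; that piece has area ∫[-3,-2] (-(x**2 + 5*x + 6)) dx = 1/6.

1/6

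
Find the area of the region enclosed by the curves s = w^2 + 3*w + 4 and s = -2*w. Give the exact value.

9/2

Both boundary curves give s as a function of w, so integrate with respect to w. Setting them equal: w^2 + 5*w + 4 = 0, i.e. (w + 1)*(w + 4) = 0, so they meet at w = -4, -1.
For w in [-4, -1], s = w^2 + 3*w + 4 is on the left; area = ∫[-4,-1] (-(w^2 + 5*w + 4)) dw = 9/2.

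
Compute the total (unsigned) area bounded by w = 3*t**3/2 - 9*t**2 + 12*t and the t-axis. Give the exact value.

The curve meets the t-axis where 3*t**3/2 - 9*t**2 + 12*t = 0, i.e. 3*t*(t - 4)*(t - 2)/2 = 0, at t = 0, 2, 4.
On [0, 2] the curve lies above the axis; ∫[0,2] (3*t**3/2 - 9*t**2 + 12*t) dt = 6, giving area 6.
On [2, 4] the curve lies below the axis; ∫[2,4] (3*t**3/2 - 9*t**2 + 12*t) dt = -6, giving area 6.
Total area = 6 + 6 = 12.

12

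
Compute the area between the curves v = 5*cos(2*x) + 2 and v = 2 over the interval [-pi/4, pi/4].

5

On [-pi/4, pi/4], (5*cos(2*x) + 2) - (2) = 5*cos(2*x) is ≥ 0 throughout, so the area is a single integral of |5*cos(2*x)|.
∫[-pi/4,pi/4] (5*cos(2*x)) dx = 5.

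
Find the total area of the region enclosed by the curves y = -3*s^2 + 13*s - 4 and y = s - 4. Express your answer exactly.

32

Set the curves equal: -3*s^2 + 13*s - 4 = s - 4, so -3*s^2 + 12*s = 0, which factors as -3*s*(s - 4) = 0. The curves meet at s = 0, 4.
On [0, 4], y = -3*s^2 + 13*s - 4 is on top; that piece has area ∫[0,4] (-3*s^2 + 12*s) ds = 32.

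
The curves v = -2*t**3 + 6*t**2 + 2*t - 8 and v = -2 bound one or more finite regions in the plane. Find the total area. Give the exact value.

Set the curves equal: -2*t**3 + 6*t**2 + 2*t - 8 = -2, so -2*t**3 + 6*t**2 + 2*t - 6 = 0, which factors as -2*(t - 3)*(t - 1)*(t + 1) = 0. The curves meet at t = -1, 1, 3.
On [-1, 1], v = -2 is on top; that piece has area ∫[-1,1] (-(-2*t**3 + 6*t**2 + 2*t - 6)) dt = 8.
On [1, 3], v = -2*t**3 + 6*t**2 + 2*t - 8 is on top; that piece has area ∫[1,3] (-2*t**3 + 6*t**2 + 2*t - 6) dt = 8.
Total enclosed area = 8 + 8 = 16.

16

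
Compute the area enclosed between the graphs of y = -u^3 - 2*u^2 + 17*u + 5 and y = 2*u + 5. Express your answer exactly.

863/6

Set the curves equal: -u^3 - 2*u^2 + 17*u + 5 = 2*u + 5, so -u^3 - 2*u^2 + 15*u = 0, which factors as -u*(u - 3)*(u + 5) = 0. The curves meet at u = -5, 0, 3.
On [-5, 0], y = 2*u + 5 is on top; that piece has area ∫[-5,0] (-(-u^3 - 2*u^2 + 15*u)) du = 1375/12.
On [0, 3], y = -u^3 - 2*u^2 + 17*u + 5 is on top; that piece has area ∫[0,3] (-u^3 - 2*u^2 + 15*u) du = 117/4.
Total enclosed area = 1375/12 + 117/4 = 863/6.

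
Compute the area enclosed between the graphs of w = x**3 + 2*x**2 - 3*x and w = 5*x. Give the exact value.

Set the curves equal: x**3 + 2*x**2 - 3*x = 5*x, so x**3 + 2*x**2 - 8*x = 0, which factors as x*(x - 2)*(x + 4) = 0. The curves meet at x = -4, 0, 2.
On [-4, 0], w = x**3 + 2*x**2 - 3*x is on top; that piece has area ∫[-4,0] (x**3 + 2*x**2 - 8*x) dx = 128/3.
On [0, 2], w = 5*x is on top; that piece has area ∫[0,2] (-(x**3 + 2*x**2 - 8*x)) dx = 20/3.
Total enclosed area = 128/3 + 20/3 = 148/3.

148/3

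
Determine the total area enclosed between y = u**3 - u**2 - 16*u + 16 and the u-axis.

The curve meets the u-axis where u**3 - u**2 - 16*u + 16 = 0, i.e. (u - 4)*(u - 1)*(u + 4) = 0, at u = -4, 1, 4.
On [-4, 1] the curve lies above the axis; ∫[-4,1] (u**3 - u**2 - 16*u + 16) du = 1375/12, giving area 1375/12.
On [1, 4] the curve lies below the axis; ∫[1,4] (u**3 - u**2 - 16*u + 16) du = -117/4, giving area 117/4.
Total area = 1375/12 + 117/4 = 863/6.

863/6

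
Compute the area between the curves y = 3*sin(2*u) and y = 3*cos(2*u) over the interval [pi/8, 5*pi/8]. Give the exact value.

3*sqrt(2)

On [pi/8, 5*pi/8], (3*sin(2*u)) - (3*cos(2*u)) = 3*sin(2*u) - 3*cos(2*u) is ≥ 0 throughout, so the area is a single integral of |3*sin(2*u) - 3*cos(2*u)|.
∫[pi/8,5*pi/8] (3*sin(2*u) - 3*cos(2*u)) du = 3*sqrt(2).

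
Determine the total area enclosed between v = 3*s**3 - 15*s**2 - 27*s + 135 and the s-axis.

568

The curve meets the s-axis where 3*s**3 - 15*s**2 - 27*s + 135 = 0, i.e. 3*(s - 5)*(s - 3)*(s + 3) = 0, at s = -3, 3, 5.
On [-3, 3] the curve lies above the axis; ∫[-3,3] (3*s**3 - 15*s**2 - 27*s + 135) ds = 540, giving area 540.
On [3, 5] the curve lies below the axis; ∫[3,5] (3*s**3 - 15*s**2 - 27*s + 135) ds = -28, giving area 28.
Total area = 540 + 28 = 568.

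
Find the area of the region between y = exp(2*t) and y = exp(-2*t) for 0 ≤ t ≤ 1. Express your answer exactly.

-1 + exp(-2)/2 + exp(2)/2

On [0, 1], (exp(2*t)) - (exp(-2*t)) = exp(2*t) - exp(-2*t) is ≥ 0 throughout, so the area is a single integral of |exp(2*t) - exp(-2*t)|.
∫[0,1] (exp(2*t) - exp(-2*t)) dt = -1 + exp(-2)/2 + exp(2)/2.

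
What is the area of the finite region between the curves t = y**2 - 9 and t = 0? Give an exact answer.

Both boundary curves give t as a function of y, so integrate with respect to y. Setting them equal: y**2 - 9 = 0, i.e. (y - 3)*(y + 3) = 0, so they meet at y = -3, 3.
For y in [-3, 3], t = y**2 - 9 is on the left; area = ∫[-3,3] (-(y**2 - 9)) dy = 36.

36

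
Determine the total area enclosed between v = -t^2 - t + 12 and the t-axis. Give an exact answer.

The curve meets the t-axis where -t^2 - t + 12 = 0, i.e. -(t - 3)*(t + 4) = 0, at t = -4, 3.
On [-4, 3] the curve lies above the axis; ∫[-4,3] (-t^2 - t + 12) dt = 343/6, giving area 343/6.

343/6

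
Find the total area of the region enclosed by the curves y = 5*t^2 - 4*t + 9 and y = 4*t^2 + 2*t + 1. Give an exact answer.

Set the curves equal: 5*t^2 - 4*t + 9 = 4*t^2 + 2*t + 1, so t^2 - 6*t + 8 = 0, which factors as (t - 4)*(t - 2) = 0. The curves meet at t = 2, 4.
On [2, 4], y = 4*t^2 + 2*t + 1 is on top; that piece has area ∫[2,4] (-(t^2 - 6*t + 8)) dt = 4/3.

4/3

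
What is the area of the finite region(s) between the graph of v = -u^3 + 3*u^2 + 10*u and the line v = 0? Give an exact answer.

407/4

The curve meets the u-axis where -u^3 + 3*u^2 + 10*u = 0, i.e. -u*(u - 5)*(u + 2) = 0, at u = -2, 0, 5.
On [-2, 0] the curve lies below the axis; ∫[-2,0] (-u^3 + 3*u^2 + 10*u) du = -8, giving area 8.
On [0, 5] the curve lies above the axis; ∫[0,5] (-u^3 + 3*u^2 + 10*u) du = 375/4, giving area 375/4.
Total area = 8 + 375/4 = 407/4.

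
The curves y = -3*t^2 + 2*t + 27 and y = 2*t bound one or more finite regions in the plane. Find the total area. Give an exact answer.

108

Set the curves equal: -3*t^2 + 2*t + 27 = 2*t, so -3*t^2 + 27 = 0, which factors as -3*(t - 3)*(t + 3) = 0. The curves meet at t = -3, 3.
On [-3, 3], y = -3*t^2 + 2*t + 27 is on top; that piece has area ∫[-3,3] (-3*t^2 + 27) dt = 108.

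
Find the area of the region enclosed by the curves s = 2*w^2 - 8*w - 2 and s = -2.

64/3

Both boundary curves give s as a function of w, so integrate with respect to w. Setting them equal: 2*w^2 - 8*w = 0, i.e. 2*w*(w - 4) = 0, so they meet at w = 0, 4.
For w in [0, 4], s = 2*w^2 - 8*w - 2 is on the left; area = ∫[0,4] (-(2*w^2 - 8*w)) dw = 64/3.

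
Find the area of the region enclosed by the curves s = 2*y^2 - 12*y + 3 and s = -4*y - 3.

8/3

Both boundary curves give s as a function of y, so integrate with respect to y. Setting them equal: 2*y^2 - 8*y + 6 = 0, i.e. 2*(y - 3)*(y - 1) = 0, so they meet at y = 1, 3.
For y in [1, 3], s = 2*y^2 - 12*y + 3 is on the left; area = ∫[1,3] (-(2*y^2 - 8*y + 6)) dy = 8/3.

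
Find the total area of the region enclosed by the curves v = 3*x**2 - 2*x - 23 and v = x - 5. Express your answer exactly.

Set the curves equal: 3*x**2 - 2*x - 23 = x - 5, so 3*x**2 - 3*x - 18 = 0, which factors as 3*(x - 3)*(x + 2) = 0. The curves meet at x = -2, 3.
On [-2, 3], v = x - 5 is on top; that piece has area ∫[-2,3] (-(3*x**2 - 3*x - 18)) dx = 125/2.

125/2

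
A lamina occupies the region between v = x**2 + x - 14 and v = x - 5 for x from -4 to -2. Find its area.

6

The difference (x**2 + x - 14) - (x - 5) = x**2 - 9 changes sign at x = -3 inside [-4, -2], so split the integral there.
∫[-4,-3] (x**2 - 9) dx = 10/3.
∫[-3,-2] (x**2 - 9) dx = -8/3; the area of that piece is 8/3.
Total area = 10/3 + 8/3 = 6.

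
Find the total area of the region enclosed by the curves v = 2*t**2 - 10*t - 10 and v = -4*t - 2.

125/3

Set the curves equal: 2*t**2 - 10*t - 10 = -4*t - 2, so 2*t**2 - 6*t - 8 = 0, which factors as 2*(t - 4)*(t + 1) = 0. The curves meet at t = -1, 4.
On [-1, 4], v = -4*t - 2 is on top; that piece has area ∫[-1,4] (-(2*t**2 - 6*t - 8)) dt = 125/3.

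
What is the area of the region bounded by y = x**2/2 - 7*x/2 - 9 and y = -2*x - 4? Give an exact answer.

Set the curves equal: x**2/2 - 7*x/2 - 9 = -2*x - 4, so x**2/2 - 3*x/2 - 5 = 0, which factors as (x - 5)*(x + 2)/2 = 0. The curves meet at x = -2, 5.
On [-2, 5], y = -2*x - 4 is on top; that piece has area ∫[-2,5] (-(x**2/2 - 3*x/2 - 5)) dx = 343/12.

343/12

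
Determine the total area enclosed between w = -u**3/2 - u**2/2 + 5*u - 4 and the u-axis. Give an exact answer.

443/12

The curve meets the u-axis where -u**3/2 - u**2/2 + 5*u - 4 = 0, i.e. -(u - 2)*(u - 1)*(u + 4)/2 = 0, at u = -4, 1, 2.
On [-4, 1] the curve lies below the axis; ∫[-4,1] (-u**3/2 - u**2/2 + 5*u - 4) du = -875/24, giving area 875/24.
On [1, 2] the curve lies above the axis; ∫[1,2] (-u**3/2 - u**2/2 + 5*u - 4) du = 11/24, giving area 11/24.
Total area = 875/24 + 11/24 = 443/12.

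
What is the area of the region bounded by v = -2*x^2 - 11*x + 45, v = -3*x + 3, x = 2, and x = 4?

20

The difference (-2*x^2 - 11*x + 45) - (-3*x + 3) = -2*x^2 - 8*x + 42 changes sign at x = 3 inside [2, 4], so split the integral there.
∫[2,3] (-2*x^2 - 8*x + 42) dx = 28/3.
∫[3,4] (-2*x^2 - 8*x + 42) dx = -32/3; the area of that piece is 32/3.
Total area = 28/3 + 32/3 = 20.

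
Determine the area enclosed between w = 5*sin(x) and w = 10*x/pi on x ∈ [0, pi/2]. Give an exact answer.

On [0, pi/2], (5*sin(x)) - (10*x/pi) = -10*x/pi + 5*sin(x) is ≥ 0 throughout, so the area is a single integral of |-10*x/pi + 5*sin(x)|.
∫[0,pi/2] (-10*x/pi + 5*sin(x)) dx = 5 - 5*pi/4.

5 - 5*pi/4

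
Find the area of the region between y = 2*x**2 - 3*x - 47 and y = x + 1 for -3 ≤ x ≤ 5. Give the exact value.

On [-3, 5], (2*x**2 - 3*x - 47) - (x + 1) = 2*x**2 - 4*x - 48 is ≤ 0 throughout, so the area is a single integral of |2*x**2 - 4*x - 48|.
∫[-3,5] (2*x**2 - 4*x - 48) dx = -944/3; the area of that piece is 944/3.

944/3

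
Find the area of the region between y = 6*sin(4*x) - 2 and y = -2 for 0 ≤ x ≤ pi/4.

3

On [0, pi/4], (6*sin(4*x) - 2) - (-2) = 6*sin(4*x) is ≥ 0 throughout, so the area is a single integral of |6*sin(4*x)|.
∫[0,pi/4] (6*sin(4*x)) dx = 3.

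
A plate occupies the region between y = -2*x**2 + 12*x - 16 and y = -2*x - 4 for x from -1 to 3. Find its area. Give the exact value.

40

The difference (-2*x**2 + 12*x - 16) - (-2*x - 4) = -2*x**2 + 14*x - 12 changes sign at x = 1 inside [-1, 3], so split the integral there.
∫[-1,1] (-2*x**2 + 14*x - 12) dx = -76/3; the area of that piece is 76/3.
∫[1,3] (-2*x**2 + 14*x - 12) dx = 44/3.
Total area = 76/3 + 44/3 = 40.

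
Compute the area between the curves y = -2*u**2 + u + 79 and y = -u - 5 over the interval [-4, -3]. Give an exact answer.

On [-4, -3], (-2*u**2 + u + 79) - (-u - 5) = -2*u**2 + 2*u + 84 is ≥ 0 throughout, so the area is a single integral of |-2*u**2 + 2*u + 84|.
∫[-4,-3] (-2*u**2 + 2*u + 84) du = 157/3.

157/3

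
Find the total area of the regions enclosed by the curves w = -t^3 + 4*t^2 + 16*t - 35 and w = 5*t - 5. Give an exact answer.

Set the curves equal: -t^3 + 4*t^2 + 16*t - 35 = 5*t - 5, so -t^3 + 4*t^2 + 11*t - 30 = 0, which factors as -(t - 5)*(t - 2)*(t + 3) = 0. The curves meet at t = -3, 2, 5.
On [-3, 2], w = 5*t - 5 is on top; that piece has area ∫[-3,2] (-(-t^3 + 4*t^2 + 11*t - 30)) dt = 1375/12.
On [2, 5], w = -t^3 + 4*t^2 + 16*t - 35 is on top; that piece has area ∫[2,5] (-t^3 + 4*t^2 + 11*t - 30) dt = 117/4.
Total enclosed area = 1375/12 + 117/4 = 863/6.

863/6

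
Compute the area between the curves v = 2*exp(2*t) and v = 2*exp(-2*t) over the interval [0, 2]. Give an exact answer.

On [0, 2], (2*exp(2*t)) - (2*exp(-2*t)) = 2*exp(2*t) - 2*exp(-2*t) is ≥ 0 throughout, so the area is a single integral of |2*exp(2*t) - 2*exp(-2*t)|.
∫[0,2] (2*exp(2*t) - 2*exp(-2*t)) dt = -2 + exp(-4) + exp(4).

-2 + exp(-4) + exp(4)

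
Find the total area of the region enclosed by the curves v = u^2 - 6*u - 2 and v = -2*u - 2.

Set the curves equal: u^2 - 6*u - 2 = -2*u - 2, so u^2 - 4*u = 0, which factors as u*(u - 4) = 0. The curves meet at u = 0, 4.
On [0, 4], v = -2*u - 2 is on top; that piece has area ∫[0,4] (-(u^2 - 4*u)) du = 32/3.

32/3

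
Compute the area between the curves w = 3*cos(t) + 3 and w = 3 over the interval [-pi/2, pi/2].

6

On [-pi/2, pi/2], (3*cos(t) + 3) - (3) = 3*cos(t) is ≥ 0 throughout, so the area is a single integral of |3*cos(t)|.
∫[-pi/2,pi/2] (3*cos(t)) dt = 6.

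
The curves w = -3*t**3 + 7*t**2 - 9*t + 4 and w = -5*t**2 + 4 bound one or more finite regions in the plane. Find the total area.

Set the curves equal: -3*t**3 + 7*t**2 - 9*t + 4 = -5*t**2 + 4, so -3*t**3 + 12*t**2 - 9*t = 0, which factors as -3*t*(t - 3)*(t - 1) = 0. The curves meet at t = 0, 1, 3.
On [0, 1], w = -5*t**2 + 4 is on top; that piece has area ∫[0,1] (-(-3*t**3 + 12*t**2 - 9*t)) dt = 5/4.
On [1, 3], w = -3*t**3 + 7*t**2 - 9*t + 4 is on top; that piece has area ∫[1,3] (-3*t**3 + 12*t**2 - 9*t) dt = 8.
Total enclosed area = 5/4 + 8 = 37/4.

37/4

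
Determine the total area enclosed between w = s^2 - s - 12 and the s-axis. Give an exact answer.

The curve meets the s-axis where s^2 - s - 12 = 0, i.e. (s - 4)*(s + 3) = 0, at s = -3, 4.
On [-3, 4] the curve lies below the axis; ∫[-3,4] (s^2 - s - 12) ds = -343/6, giving area 343/6.

343/6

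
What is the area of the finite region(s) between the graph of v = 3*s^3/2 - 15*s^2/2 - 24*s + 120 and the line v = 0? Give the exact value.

The curve meets the s-axis where 3*s^3/2 - 15*s^2/2 - 24*s + 120 = 0, i.e. 3*(s - 5)*(s - 4)*(s + 4)/2 = 0, at s = -4, 4, 5.
On [-4, 4] the curve lies above the axis; ∫[-4,4] (3*s^3/2 - 15*s^2/2 - 24*s + 120) ds = 640, giving area 640.
On [4, 5] the curve lies below the axis; ∫[4,5] (3*s^3/2 - 15*s^2/2 - 24*s + 120) ds = -17/8, giving area 17/8.
Total area = 640 + 17/8 = 5137/8.

5137/8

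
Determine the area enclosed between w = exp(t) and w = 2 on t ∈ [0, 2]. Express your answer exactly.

-7 + 4*log(2) + exp(2)

The difference (exp(t)) - (2) = exp(t) - 2 changes sign at t = log(2) inside [0, 2], so split the integral there.
∫[0,log(2)] (exp(t) - 2) dt = 1 - log(4); the area of that piece is -1 + log(4).
∫[log(2),2] (exp(t) - 2) dt = -6 + 2*log(2) + exp(2).
Total area = (-1 + log(4)) + (-6 + 2*log(2) + exp(2)) = -7 + 4*log(2) + exp(2).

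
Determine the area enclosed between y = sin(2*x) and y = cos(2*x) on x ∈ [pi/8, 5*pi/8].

On [pi/8, 5*pi/8], (sin(2*x)) - (cos(2*x)) = sin(2*x) - cos(2*x) is ≥ 0 throughout, so the area is a single integral of |sin(2*x) - cos(2*x)|.
∫[pi/8,5*pi/8] (sin(2*x) - cos(2*x)) dx = sqrt(2).

sqrt(2)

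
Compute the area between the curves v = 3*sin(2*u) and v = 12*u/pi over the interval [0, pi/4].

On [0, pi/4], (3*sin(2*u)) - (12*u/pi) = -12*u/pi + 3*sin(2*u) is ≥ 0 throughout, so the area is a single integral of |-12*u/pi + 3*sin(2*u)|.
∫[0,pi/4] (-12*u/pi + 3*sin(2*u)) du = 3/2 - 3*pi/8.

3/2 - 3*pi/8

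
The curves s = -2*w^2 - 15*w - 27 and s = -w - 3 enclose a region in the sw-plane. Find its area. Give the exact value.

Both boundary curves give s as a function of w, so integrate with respect to w. Setting them equal: -2*w^2 - 14*w - 24 = 0, i.e. -2*(w + 3)*(w + 4) = 0, so they meet at w = -4, -3.
For w in [-4, -3], s = -2*w^2 - 15*w - 27 is on the right; area = ∫[-4,-3] (-2*w^2 - 14*w - 24) dw = 1/3.

1/3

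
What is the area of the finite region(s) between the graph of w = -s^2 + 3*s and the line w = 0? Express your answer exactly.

The curve meets the s-axis where -s^2 + 3*s = 0, i.e. -s*(s - 3) = 0, at s = 0, 3.
On [0, 3] the curve lies above the axis; ∫[0,3] (-s^2 + 3*s) ds = 9/2, giving area 9/2.

9/2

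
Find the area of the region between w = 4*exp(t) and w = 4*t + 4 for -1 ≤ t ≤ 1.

On [-1, 1], (4*exp(t)) - (4*t + 4) = -4*t + 4*exp(t) - 4 is ≥ 0 throughout, so the area is a single integral of |-4*t + 4*exp(t) - 4|.
∫[-1,1] (-4*t + 4*exp(t) - 4) dt = -8 - 4*exp(-1) + 4*exp(1).

-8 - 4*exp(-1) + 4*exp(1)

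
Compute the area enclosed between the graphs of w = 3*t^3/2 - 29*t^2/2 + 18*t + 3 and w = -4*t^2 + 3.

Set the curves equal: 3*t^3/2 - 29*t^2/2 + 18*t + 3 = -4*t^2 + 3, so 3*t^3/2 - 21*t^2/2 + 18*t = 0, which factors as 3*t*(t - 4)*(t - 3)/2 = 0. The curves meet at t = 0, 3, 4.
On [0, 3], w = 3*t^3/2 - 29*t^2/2 + 18*t + 3 is on top; that piece has area ∫[0,3] (3*t^3/2 - 21*t^2/2 + 18*t) dt = 135/8.
On [3, 4], w = -4*t^2 + 3 is on top; that piece has area ∫[3,4] (-(3*t^3/2 - 21*t^2/2 + 18*t)) dt = 7/8.
Total enclosed area = 135/8 + 7/8 = 71/4.

71/4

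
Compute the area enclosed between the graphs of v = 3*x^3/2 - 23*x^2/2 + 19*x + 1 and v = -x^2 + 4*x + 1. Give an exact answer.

253/8

Set the curves equal: 3*x^3/2 - 23*x^2/2 + 19*x + 1 = -x^2 + 4*x + 1, so 3*x^3/2 - 21*x^2/2 + 15*x = 0, which factors as 3*x*(x - 5)*(x - 2)/2 = 0. The curves meet at x = 0, 2, 5.
On [0, 2], v = 3*x^3/2 - 23*x^2/2 + 19*x + 1 is on top; that piece has area ∫[0,2] (3*x^3/2 - 21*x^2/2 + 15*x) dx = 8.
On [2, 5], v = -x^2 + 4*x + 1 is on top; that piece has area ∫[2,5] (-(3*x^3/2 - 21*x^2/2 + 15*x)) dx = 189/8.
Total enclosed area = 8 + 189/8 = 253/8.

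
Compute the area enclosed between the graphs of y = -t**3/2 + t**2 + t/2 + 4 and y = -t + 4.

71/12

Set the curves equal: -t**3/2 + t**2 + t/2 + 4 = -t + 4, so -t**3/2 + t**2 + 3*t/2 = 0, which factors as -t*(t - 3)*(t + 1)/2 = 0. The curves meet at t = -1, 0, 3.
On [-1, 0], y = -t + 4 is on top; that piece has area ∫[-1,0] (-(-t**3/2 + t**2 + 3*t/2)) dt = 7/24.
On [0, 3], y = -t**3/2 + t**2 + t/2 + 4 is on top; that piece has area ∫[0,3] (-t**3/2 + t**2 + 3*t/2) dt = 45/8.
Total enclosed area = 7/24 + 45/8 = 71/12.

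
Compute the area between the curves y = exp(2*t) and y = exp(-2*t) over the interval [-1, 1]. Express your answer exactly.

The difference (exp(2*t)) - (exp(-2*t)) = exp(2*t) - exp(-2*t) changes sign at t = 0 inside [-1, 1], so split the integral there.
∫[-1,0] (exp(2*t) - exp(-2*t)) dt = -exp(2)/2 - exp(-2)/2 + 1; the area of that piece is -1 + exp(-2)/2 + exp(2)/2.
∫[0,1] (exp(2*t) - exp(-2*t)) dt = -1 + exp(-2)/2 + exp(2)/2.
Total area = (-1 + exp(-2)/2 + exp(2)/2) + (-1 + exp(-2)/2 + exp(2)/2) = -2 + exp(-2) + exp(2).

-2 + exp(-2) + exp(2)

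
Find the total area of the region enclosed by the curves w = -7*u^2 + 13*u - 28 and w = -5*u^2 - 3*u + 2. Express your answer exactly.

8/3

Set the curves equal: -7*u^2 + 13*u - 28 = -5*u^2 - 3*u + 2, so -2*u^2 + 16*u - 30 = 0, which factors as -2*(u - 5)*(u - 3) = 0. The curves meet at u = 3, 5.
On [3, 5], w = -7*u^2 + 13*u - 28 is on top; that piece has area ∫[3,5] (-2*u^2 + 16*u - 30) du = 8/3.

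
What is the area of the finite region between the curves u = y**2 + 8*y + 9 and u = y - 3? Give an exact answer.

Both boundary curves give u as a function of y, so integrate with respect to y. Setting them equal: y**2 + 7*y + 12 = 0, i.e. (y + 3)*(y + 4) = 0, so they meet at y = -4, -3.
For y in [-4, -3], u = y**2 + 8*y + 9 is on the left; area = ∫[-4,-3] (-(y**2 + 7*y + 12)) dy = 1/6.

1/6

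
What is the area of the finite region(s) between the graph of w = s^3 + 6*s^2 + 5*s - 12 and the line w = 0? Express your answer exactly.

The curve meets the s-axis where s^3 + 6*s^2 + 5*s - 12 = 0, i.e. (s - 1)*(s + 3)*(s + 4) = 0, at s = -4, -3, 1.
On [-4, -3] the curve lies above the axis; ∫[-4,-3] (s^3 + 6*s^2 + 5*s - 12) ds = 3/4, giving area 3/4.
On [-3, 1] the curve lies below the axis; ∫[-3,1] (s^3 + 6*s^2 + 5*s - 12) ds = -32, giving area 32.
Total area = 3/4 + 32 = 131/4.

131/4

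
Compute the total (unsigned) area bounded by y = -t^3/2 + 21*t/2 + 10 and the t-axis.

The curve meets the t-axis where -t^3/2 + 21*t/2 + 10 = 0, i.e. -(t - 5)*(t + 1)*(t + 4)/2 = 0, at t = -4, -1, 5.
On [-4, -1] the curve lies below the axis; ∫[-4,-1] (-t^3/2 + 21*t/2 + 10) dt = -135/8, giving area 135/8.
On [-1, 5] the curve lies above the axis; ∫[-1,5] (-t^3/2 + 21*t/2 + 10) dt = 108, giving area 108.
Total area = 135/8 + 108 = 999/8.

999/8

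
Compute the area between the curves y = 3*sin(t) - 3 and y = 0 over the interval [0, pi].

On [0, pi], (3*sin(t) - 3) - (0) = 3*sin(t) - 3 is ≤ 0 throughout, so the area is a single integral of |3*sin(t) - 3|.
∫[0,pi] (3*sin(t) - 3) dt = 6 - 3*pi; the area of that piece is -6 + 3*pi.

-6 + 3*pi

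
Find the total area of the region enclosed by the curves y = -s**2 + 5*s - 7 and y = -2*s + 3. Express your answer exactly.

9/2

Set the curves equal: -s**2 + 5*s - 7 = -2*s + 3, so -s**2 + 7*s - 10 = 0, which factors as -(s - 5)*(s - 2) = 0. The curves meet at s = 2, 5.
On [2, 5], y = -s**2 + 5*s - 7 is on top; that piece has area ∫[2,5] (-s**2 + 7*s - 10) ds = 9/2.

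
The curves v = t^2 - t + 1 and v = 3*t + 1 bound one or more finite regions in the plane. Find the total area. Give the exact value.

32/3

Set the curves equal: t^2 - t + 1 = 3*t + 1, so t^2 - 4*t = 0, which factors as t*(t - 4) = 0. The curves meet at t = 0, 4.
On [0, 4], v = 3*t + 1 is on top; that piece has area ∫[0,4] (-(t^2 - 4*t)) dt = 32/3.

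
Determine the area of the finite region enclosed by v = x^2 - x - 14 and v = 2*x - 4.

343/6

Set the curves equal: x^2 - x - 14 = 2*x - 4, so x^2 - 3*x - 10 = 0, which factors as (x - 5)*(x + 2) = 0. The curves meet at x = -2, 5.
On [-2, 5], v = 2*x - 4 is on top; that piece has area ∫[-2,5] (-(x^2 - 3*x - 10)) dx = 343/6.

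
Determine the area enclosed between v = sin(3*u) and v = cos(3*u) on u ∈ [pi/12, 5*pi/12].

On [pi/12, 5*pi/12], (sin(3*u)) - (cos(3*u)) = sin(3*u) - cos(3*u) is ≥ 0 throughout, so the area is a single integral of |sin(3*u) - cos(3*u)|.
∫[pi/12,5*pi/12] (sin(3*u) - cos(3*u)) du = 2*sqrt(2)/3.

2*sqrt(2)/3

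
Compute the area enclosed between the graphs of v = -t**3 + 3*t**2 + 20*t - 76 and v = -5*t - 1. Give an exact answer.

Set the curves equal: -t**3 + 3*t**2 + 20*t - 76 = -5*t - 1, so -t**3 + 3*t**2 + 25*t - 75 = 0, which factors as -(t - 5)*(t - 3)*(t + 5) = 0. The curves meet at t = -5, 3, 5.
On [-5, 3], v = -5*t - 1 is on top; that piece has area ∫[-5,3] (-(-t**3 + 3*t**2 + 25*t - 75)) dt = 512.
On [3, 5], v = -t**3 + 3*t**2 + 20*t - 76 is on top; that piece has area ∫[3,5] (-t**3 + 3*t**2 + 25*t - 75) dt = 12.
Total enclosed area = 512 + 12 = 524.

524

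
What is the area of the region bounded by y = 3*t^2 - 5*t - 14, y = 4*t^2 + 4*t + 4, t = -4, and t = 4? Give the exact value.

189

The difference (3*t^2 - 5*t - 14) - (4*t^2 + 4*t + 4) = -t^2 - 9*t - 18 changes sign at t = -3 inside [-4, 4], so split the integral there.
∫[-4,-3] (-t^2 - 9*t - 18) dt = 7/6.
∫[-3,4] (-t^2 - 9*t - 18) dt = -1127/6; the area of that piece is 1127/6.
Total area = 7/6 + 1127/6 = 189.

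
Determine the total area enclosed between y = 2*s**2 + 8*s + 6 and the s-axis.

8/3

The curve meets the s-axis where 2*s**2 + 8*s + 6 = 0, i.e. 2*(s + 1)*(s + 3) = 0, at s = -3, -1.
On [-3, -1] the curve lies below the axis; ∫[-3,-1] (2*s**2 + 8*s + 6) ds = -8/3, giving area 8/3.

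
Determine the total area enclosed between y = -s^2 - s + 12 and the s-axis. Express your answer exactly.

The curve meets the s-axis where -s^2 - s + 12 = 0, i.e. -(s - 3)*(s + 4) = 0, at s = -4, 3.
On [-4, 3] the curve lies above the axis; ∫[-4,3] (-s^2 - s + 12) ds = 343/6, giving area 343/6.

343/6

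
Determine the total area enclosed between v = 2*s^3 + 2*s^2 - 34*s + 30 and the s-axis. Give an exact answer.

The curve meets the s-axis where 2*s^3 + 2*s^2 - 34*s + 30 = 0, i.e. 2*(s - 3)*(s - 1)*(s + 5) = 0, at s = -5, 1, 3.
On [-5, 1] the curve lies above the axis; ∫[-5,1] (2*s^3 + 2*s^2 - 34*s + 30) ds = 360, giving area 360.
On [1, 3] the curve lies below the axis; ∫[1,3] (2*s^3 + 2*s^2 - 34*s + 30) ds = -56/3, giving area 56/3.
Total area = 360 + 56/3 = 1136/3.

1136/3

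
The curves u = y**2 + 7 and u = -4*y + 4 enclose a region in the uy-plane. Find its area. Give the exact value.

Both boundary curves give u as a function of y, so integrate with respect to y. Setting them equal: y**2 + 4*y + 3 = 0, i.e. (y + 1)*(y + 3) = 0, so they meet at y = -3, -1.
For y in [-3, -1], u = y**2 + 7 is on the left; area = ∫[-3,-1] (-(y**2 + 4*y + 3)) dy = 4/3.

4/3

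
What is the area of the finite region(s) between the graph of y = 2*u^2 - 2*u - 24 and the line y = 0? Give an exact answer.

The curve meets the u-axis where 2*u^2 - 2*u - 24 = 0, i.e. 2*(u - 4)*(u + 3) = 0, at u = -3, 4.
On [-3, 4] the curve lies below the axis; ∫[-3,4] (2*u^2 - 2*u - 24) du = -343/3, giving area 343/3.

343/3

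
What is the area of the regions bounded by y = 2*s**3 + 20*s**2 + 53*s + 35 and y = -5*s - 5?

71/3

Set the curves equal: 2*s**3 + 20*s**2 + 53*s + 35 = -5*s - 5, so 2*s**3 + 20*s**2 + 58*s + 40 = 0, which factors as 2*(s + 1)*(s + 4)*(s + 5) = 0. The curves meet at s = -5, -4, -1.
On [-5, -4], y = 2*s**3 + 20*s**2 + 53*s + 35 is on top; that piece has area ∫[-5,-4] (2*s**3 + 20*s**2 + 58*s + 40) ds = 7/6.
On [-4, -1], y = -5*s - 5 is on top; that piece has area ∫[-4,-1] (-(2*s**3 + 20*s**2 + 58*s + 40)) ds = 45/2.
Total enclosed area = 7/6 + 45/2 = 71/3.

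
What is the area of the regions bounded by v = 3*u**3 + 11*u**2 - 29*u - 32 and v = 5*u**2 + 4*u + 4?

937/4

Set the curves equal: 3*u**3 + 11*u**2 - 29*u - 32 = 5*u**2 + 4*u + 4, so 3*u**3 + 6*u**2 - 33*u - 36 = 0, which factors as 3*(u - 3)*(u + 1)*(u + 4) = 0. The curves meet at u = -4, -1, 3.
On [-4, -1], v = 3*u**3 + 11*u**2 - 29*u - 32 is on top; that piece has area ∫[-4,-1] (3*u**3 + 6*u**2 - 33*u - 36) du = 297/4.
On [-1, 3], v = 5*u**2 + 4*u + 4 is on top; that piece has area ∫[-1,3] (-(3*u**3 + 6*u**2 - 33*u - 36)) du = 160.
Total enclosed area = 297/4 + 160 = 937/4.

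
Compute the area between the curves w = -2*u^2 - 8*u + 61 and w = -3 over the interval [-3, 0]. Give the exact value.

On [-3, 0], (-2*u^2 - 8*u + 61) - (-3) = -2*u^2 - 8*u + 64 is ≥ 0 throughout, so the area is a single integral of |-2*u^2 - 8*u + 64|.
∫[-3,0] (-2*u^2 - 8*u + 64) du = 210.

210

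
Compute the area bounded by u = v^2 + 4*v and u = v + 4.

125/6

Both boundary curves give u as a function of v, so integrate with respect to v. Setting them equal: v^2 + 3*v - 4 = 0, i.e. (v - 1)*(v + 4) = 0, so they meet at v = -4, 1.
For v in [-4, 1], u = v^2 + 4*v is on the left; area = ∫[-4,1] (-(v^2 + 3*v - 4)) dv = 125/6.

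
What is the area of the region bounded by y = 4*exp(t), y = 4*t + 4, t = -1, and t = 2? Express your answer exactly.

-18 - 4*exp(-1) + 4*exp(2)

On [-1, 2], (4*exp(t)) - (4*t + 4) = -4*t + 4*exp(t) - 4 is ≥ 0 throughout, so the area is a single integral of |-4*t + 4*exp(t) - 4|.
∫[-1,2] (-4*t + 4*exp(t) - 4) dt = -18 - 4*exp(-1) + 4*exp(2).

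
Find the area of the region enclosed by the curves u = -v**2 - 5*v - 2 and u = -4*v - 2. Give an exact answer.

Both boundary curves give u as a function of v, so integrate with respect to v. Setting them equal: -v**2 - v = 0, i.e. -v*(v + 1) = 0, so they meet at v = -1, 0.
For v in [-1, 0], u = -v**2 - 5*v - 2 is on the right; area = ∫[-1,0] (-v**2 - v) dv = 1/6.

1/6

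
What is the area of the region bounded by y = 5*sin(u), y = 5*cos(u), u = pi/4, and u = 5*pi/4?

On [pi/4, 5*pi/4], (5*sin(u)) - (5*cos(u)) = 5*sin(u) - 5*cos(u) is ≥ 0 throughout, so the area is a single integral of |5*sin(u) - 5*cos(u)|.
∫[pi/4,5*pi/4] (5*sin(u) - 5*cos(u)) du = 10*sqrt(2).

10*sqrt(2)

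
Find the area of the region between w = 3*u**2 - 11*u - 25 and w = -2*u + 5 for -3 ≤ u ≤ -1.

21

The difference (3*u**2 - 11*u - 25) - (-2*u + 5) = 3*u**2 - 9*u - 30 changes sign at u = -2 inside [-3, -1], so split the integral there.
∫[-3,-2] (3*u**2 - 9*u - 30) du = 23/2.
∫[-2,-1] (3*u**2 - 9*u - 30) du = -19/2; the area of that piece is 19/2.
Total area = 23/2 + 19/2 = 21.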